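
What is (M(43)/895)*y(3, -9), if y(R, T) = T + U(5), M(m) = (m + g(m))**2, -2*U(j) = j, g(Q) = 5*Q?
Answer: -765486/895 ≈ -855.29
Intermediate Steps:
U(j) = -j/2
M(m) = 36*m**2 (M(m) = (m + 5*m)**2 = (6*m)**2 = 36*m**2)
y(R, T) = -5/2 + T (y(R, T) = T - 1/2*5 = T - 5/2 = -5/2 + T)
(M(43)/895)*y(3, -9) = ((36*43**2)/895)*(-5/2 - 9) = ((36*1849)*(1/895))*(-23/2) = (66564*(1/895))*(-23/2) = (66564/895)*(-23/2) = -765486/895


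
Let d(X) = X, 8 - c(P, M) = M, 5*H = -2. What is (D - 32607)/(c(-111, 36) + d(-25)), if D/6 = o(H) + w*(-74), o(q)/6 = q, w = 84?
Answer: 349587/265 ≈ 1319.2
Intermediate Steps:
H = -⅖ (H = (⅕)*(-2) = -⅖ ≈ -0.40000)
o(q) = 6*q
c(P, M) = 8 - M
D = -186552/5 (D = 6*(6*(-⅖) + 84*(-74)) = 6*(-12/5 - 6216) = 6*(-31092/5) = -186552/5 ≈ -37310.)
(D - 32607)/(c(-111, 36) + d(-25)) = (-186552/5 - 32607)/((8 - 1*36) - 25) = -349587/(5*((8 - 36) - 25)) = -349587/(5*(-28 - 25)) = -349587/5/(-53) = -349587/5*(-1/53) = 349587/265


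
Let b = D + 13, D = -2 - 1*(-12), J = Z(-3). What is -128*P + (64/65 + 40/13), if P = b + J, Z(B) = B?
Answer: -166136/65 ≈ -2555.9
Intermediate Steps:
J = -3
D = 10 (D = -2 + 12 = 10)
b = 23 (b = 10 + 13 = 23)
P = 20 (P = 23 - 3 = 20)
-128*P + (64/65 + 40/13) = -128*20 + (64/65 + 40/13) = -2560 + (64*(1/65) + 40*(1/13)) = -2560 + (64/65 + 40/13) = -2560 + 264/65 = -166136/65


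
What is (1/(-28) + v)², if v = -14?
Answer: 154449/784 ≈ 197.00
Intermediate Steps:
(1/(-28) + v)² = (1/(-28) - 14)² = (-1/28 - 14)² = (-393/28)² = 154449/784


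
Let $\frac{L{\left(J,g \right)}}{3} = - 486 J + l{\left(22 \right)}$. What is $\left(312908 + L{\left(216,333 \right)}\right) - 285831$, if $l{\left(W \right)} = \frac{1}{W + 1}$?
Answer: $- \frac{6620570}{23} \approx -2.8785 \cdot 10^{5}$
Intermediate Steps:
$l{\left(W \right)} = \frac{1}{1 + W}$
$L{\left(J,g \right)} = \frac{3}{23} - 1458 J$ ($L{\left(J,g \right)} = 3 \left(- 486 J + \frac{1}{1 + 22}\right) = 3 \left(- 486 J + \frac{1}{23}\right) = 3 \left(\frac{1}{23} - 486 J\right) = \frac{3}{23} - 1458 J$)
$\left(312908 + L{\left(216,333 \right)}\right) - 285831 = \left(312908 + \left(\frac{3}{23} - 314928\right)\right) - 285831 = \left(312908 - \frac{7243341}{23}\right) - 285831 = - \frac{46457}{23} - 285831 = - \frac{6620570}{23}$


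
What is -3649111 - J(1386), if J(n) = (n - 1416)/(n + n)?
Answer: -1685889277/462 ≈ -3.6491e+6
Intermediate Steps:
J(n) = (-1416 + n)/(2*n) (J(n) = (-1416 + n)/((2*n)) = (-1416 + n)*(1/(2*n)) = (-1416 + n)/(2*n))
-3649111 - J(1386) = -3649111 - (-1416 + 1386)/(2*1386) = -3649111 - (-30)/(2*1386) = -3649111 - 1*(-5/462) = -3649111 + 5/462 = -1685889277/462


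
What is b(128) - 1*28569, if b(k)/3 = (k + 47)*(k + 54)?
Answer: 66981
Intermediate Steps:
b(k) = 3*(47 + k)*(54 + k) (b(k) = 3*((k + 47)*(k + 54)) = 3*((47 + k)*(54 + k)) = 3*(47 + k)*(54 + k))
b(128) - 1*28569 = (7614 + 3*128² + 303*128) - 1*28569 = (7614 + 3*16384 + 38784) - 28569 = (7614 + 49152 + 38784) - 28569 = 95550 - 28569 = 66981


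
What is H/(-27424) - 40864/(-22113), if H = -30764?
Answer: 450234667/151606728 ≈ 2.9698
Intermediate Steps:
H/(-27424) - 40864/(-22113) = -30764/(-27424) - 40864/(-22113) = -30764*(-1/27424) - 40864*(-1/22113) = 7691/6856 + 40864/22113 = 450234667/151606728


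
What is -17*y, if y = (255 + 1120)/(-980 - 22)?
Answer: 23375/1002 ≈ 23.328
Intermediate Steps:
y = -1375/1002 (y = 1375/(-1002) = 1375*(-1/1002) = -1375/1002 ≈ -1.3723)
-17*y = -17*(-1375/1002) = 23375/1002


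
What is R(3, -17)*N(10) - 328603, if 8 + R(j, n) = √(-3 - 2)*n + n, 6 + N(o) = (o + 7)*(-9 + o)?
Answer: -328878 - 187*I*√5 ≈ -3.2888e+5 - 418.14*I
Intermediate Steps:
N(o) = -6 + (-9 + o)*(7 + o) (N(o) = -6 + (o + 7)*(-9 + o) = -6 + (7 + o)*(-9 + o) = -6 + (-9 + o)*(7 + o))
R(j, n) = -8 + n + I*n*√5 (R(j, n) = -8 + (√(-3 - 2)*n + n) = -8 + (√(-5)*n + n) = -8 + ((I*√5)*n + n) = -8 + (I*n*√5 + n) = -8 + (n + I*n*√5) = -8 + n + I*n*√5)
R(3, -17)*N(10) - 328603 = (-8 - 17 + I*(-17)*√5)*(-69 + 10² - 2*10) - 328603 = (-8 - 17 - 17*I*√5)*(-69 + 100 - 20) - 328603 = (-25 - 17*I*√5)*11 - 328603 = (-275 - 187*I*√5) - 328603 = -328878 - 187*I*√5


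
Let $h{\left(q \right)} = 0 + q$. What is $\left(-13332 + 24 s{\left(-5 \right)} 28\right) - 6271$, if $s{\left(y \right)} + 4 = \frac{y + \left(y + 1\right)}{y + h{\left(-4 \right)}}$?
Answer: $-21619$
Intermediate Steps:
$h{\left(q \right)} = q$
$s{\left(y \right)} = -4 + \frac{1 + 2 y}{-4 + y}$ ($s{\left(y \right)} = -4 + \frac{y + \left(y + 1\right)}{y - 4} = -4 + \frac{y + \left(1 + y\right)}{-4 + y} = -4 + \frac{1 + 2 y}{-4 + y}$)
$\left(-13332 + 24 s{\left(-5 \right)} 28\right) - 6271 = \left(-13332 + 24 \frac{17 - -10}{-4 - 5} \cdot 28\right) - 6271 = \left(-13332 + 24 \frac{17 + 10}{-9} \cdot 28\right) - 6271 = \left(-13332 + 24 \left(\left(- \frac{1}{9}\right) 27\right) 28\right) - 6271 = \left(-13332 + 24 \left(-3\right) 28\right) - 6271 = \left(-13332 - 2016\right) - 6271 = -15348 - 6271 = -21619$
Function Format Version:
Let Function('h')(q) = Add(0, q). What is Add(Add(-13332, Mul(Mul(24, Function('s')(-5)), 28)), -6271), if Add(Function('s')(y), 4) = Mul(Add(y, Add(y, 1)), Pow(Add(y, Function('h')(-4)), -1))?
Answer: -21619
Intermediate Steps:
Function('h')(q) = q
Function('s')(y) = Add(-4, Mul(Pow(Add(-4, y), -1), Add(1, Mul(2, y)))) (Function('s')(y) = Add(-4, Mul(Add(y, Add(y, 1)), Pow(Add(y, -4), -1))) = Add(-4, Mul(Add(y, Add(1, y)), Pow(Add(-4, y), -1))) = Add(-4, Mul(Add(1, Mul(2, y)), Pow(Add(-4, y), -1))) = Add(-4, Mul(Pow(Add(-4, y), -1), Add(1, Mul(2, y)))))
Add(Add(-13332, Mul(Mul(24, Function('s')(-5)), 28)), -6271) = Add(Add(-13332, Mul(Mul(24, Mul(Pow(Add(-4, -5), -1), Add(17, Mul(-2, -5)))), 28)), -6271) = Add(Add(-13332, Mul(Mul(24, Mul(Pow(-9, -1), Add(17, 10))), 28)), -6271) = Add(Add(-13332, Mul(Mul(24, Mul(Rational(-1, 9), 27)), 28)), -6271) = Add(Add(-13332, Mul(Mul(24, -3), 28)), -6271) = Add(Add(-13332, Mul(-72, 28)), -6271) = Add(Add(-13332, -2016), -6271) = Add(-15348, -6271) = -21619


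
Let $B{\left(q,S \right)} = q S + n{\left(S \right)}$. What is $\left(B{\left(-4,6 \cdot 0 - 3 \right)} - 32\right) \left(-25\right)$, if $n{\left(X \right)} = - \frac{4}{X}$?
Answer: $\frac{1400}{3} \approx 466.67$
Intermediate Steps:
$B{\left(q,S \right)} = - \frac{4}{S} + S q$ ($B{\left(q,S \right)} = q S - \frac{4}{S} = S q - \frac{4}{S} = - \frac{4}{S} + S q$)
$\left(B{\left(-4,6 \cdot 0 - 3 \right)} - 32\right) \left(-25\right) = \left(\left(- \frac{4}{6 \cdot 0 - 3} + \left(6 \cdot 0 - 3\right) \left(-4\right)\right) - 32\right) \left(-25\right) = \left(\left(- \frac{4}{0 - 3} + \left(0 - 3\right) \left(-4\right)\right) - 32\right) \left(-25\right) = \left(\left(- \frac{4}{-3} - -12\right) - 32\right) \left(-25\right) = \left(\left(\left(-4\right) \left(- \frac{1}{3}\right) + 12\right) - 32\right) \left(-25\right) = \left(\left(\frac{4}{3} + 12\right) - 32\right) \left(-25\right) = \left(\frac{40}{3} - 32\right) \left(-25\right) = \left(- \frac{56}{3}\right) \left(-25\right) = \frac{1400}{3}$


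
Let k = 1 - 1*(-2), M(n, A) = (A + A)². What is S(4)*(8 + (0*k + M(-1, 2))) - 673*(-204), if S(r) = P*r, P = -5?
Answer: 136812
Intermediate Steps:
M(n, A) = 4*A² (M(n, A) = (2*A)² = 4*A²)
k = 3 (k = 1 + 2 = 3)
S(r) = -5*r
S(4)*(8 + (0*k + M(-1, 2))) - 673*(-204) = (-5*4)*(8 + (0*3 + 4*2²)) - 673*(-204) = -20*(8 + (0 + 4*4)) + 137292 = -20*(8 + (0 + 16)) + 137292 = -20*(8 + 16) + 137292 = -20*24 + 137292 = -480 + 137292 = 136812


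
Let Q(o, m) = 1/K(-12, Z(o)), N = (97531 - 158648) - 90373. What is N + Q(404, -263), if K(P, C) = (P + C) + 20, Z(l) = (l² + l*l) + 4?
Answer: -49453001559/326444 ≈ -1.5149e+5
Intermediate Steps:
Z(l) = 4 + 2*l² (Z(l) = (l² + l²) + 4 = 2*l² + 4 = 4 + 2*l²)
K(P, C) = 20 + C + P (K(P, C) = (C + P) + 20 = 20 + C + P)
N = -151490 (N = -61117 - 90373 = -151490)
Q(o, m) = 1/(12 + 2*o²) (Q(o, m) = 1/(20 + (4 + 2*o²) - 12) = 1/(12 + 2*o²))
N + Q(404, -263) = -151490 + 1/(2*(6 + 404²)) = -151490 + 1/(2*(6 + 163216)) = -151490 + (½)/163222 = -151490 + (½)*(1/163222) = -151490 + 1/326444 = -49453001559/326444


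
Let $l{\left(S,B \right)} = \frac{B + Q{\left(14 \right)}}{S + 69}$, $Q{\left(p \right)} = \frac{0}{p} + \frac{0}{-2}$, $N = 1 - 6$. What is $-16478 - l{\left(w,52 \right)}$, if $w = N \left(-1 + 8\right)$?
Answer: $- \frac{280152}{17} \approx -16480.0$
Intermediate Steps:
$N = -5$ ($N = 1 - 6 = -5$)
$Q{\left(p \right)} = 0$ ($Q{\left(p \right)} = 0 + 0 \left(- \frac{1}{2}\right) = 0 + 0 = 0$)
$w = -35$ ($w = - 5 \left(-1 + 8\right) = \left(-5\right) 7 = -35$)
$l{\left(S,B \right)} = \frac{B}{69 + S}$ ($l{\left(S,B \right)} = \frac{B + 0}{S + 69} = \frac{B}{69 + S}$)
$-16478 - l{\left(w,52 \right)} = -16478 - \frac{52}{69 - 35} = -16478 - \frac{52}{34} = -16478 - 52 \cdot \frac{1}{34} = -16478 - \frac{26}{17} = - \frac{280152}{17}$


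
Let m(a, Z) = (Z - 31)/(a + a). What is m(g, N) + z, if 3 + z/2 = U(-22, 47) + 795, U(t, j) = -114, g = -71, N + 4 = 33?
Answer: 96277/71 ≈ 1356.0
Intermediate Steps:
N = 29 (N = -4 + 33 = 29)
m(a, Z) = (-31 + Z)/(2*a) (m(a, Z) = (-31 + Z)/((2*a)) = (-31 + Z)*(1/(2*a)) = (-31 + Z)/(2*a))
z = 1356 (z = -6 + 2*(-114 + 795) = -6 + 2*681 = -6 + 1362 = 1356)
m(g, N) + z = (1/2)*(-31 + 29)/(-71) + 1356 = (1/2)*(-1/71)*(-2) + 1356 = 1/71 + 1356 = 96277/71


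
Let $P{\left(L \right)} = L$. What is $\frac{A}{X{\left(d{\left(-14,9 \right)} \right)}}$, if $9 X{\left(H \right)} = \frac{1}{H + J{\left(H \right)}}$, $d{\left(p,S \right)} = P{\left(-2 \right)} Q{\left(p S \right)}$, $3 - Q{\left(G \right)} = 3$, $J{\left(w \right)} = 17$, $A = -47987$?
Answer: $-7342011$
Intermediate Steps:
$Q{\left(G \right)} = 0$ ($Q{\left(G \right)} = 3 - 3 = 0$)
$d{\left(p,S \right)} = 0$ ($d{\left(p,S \right)} = \left(-2\right) 0 = 0$)
$X{\left(H \right)} = \frac{1}{9 \left(17 + H\right)}$ ($X{\left(H \right)} = \frac{1}{9 \left(H + 17\right)} = \frac{1}{9 \left(17 + H\right)}$)
$\frac{A}{X{\left(d{\left(-14,9 \right)} \right)}} = - \frac{47987}{\frac{1}{9} \frac{1}{17 + 0}} = - \frac{47987}{\frac{1}{9} \cdot \frac{1}{17}} = - 47987 \frac{1}{\frac{1}{153}} = \left(-47987\right) 153 = -7342011$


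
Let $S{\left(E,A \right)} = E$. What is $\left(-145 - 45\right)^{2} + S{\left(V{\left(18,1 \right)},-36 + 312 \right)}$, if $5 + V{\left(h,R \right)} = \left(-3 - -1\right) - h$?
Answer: $36075$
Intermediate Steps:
$V{\left(h,R \right)} = -7 - h$ ($V{\left(h,R \right)} = -5 - \left(2 + h\right) = -7 - h$)
$\left(-145 - 45\right)^{2} + S{\left(V{\left(18,1 \right)},-36 + 312 \right)} = \left(-145 - 45\right)^{2} - 25 = \left(-190\right)^{2} - 25 = 36100 - 25 = 36075$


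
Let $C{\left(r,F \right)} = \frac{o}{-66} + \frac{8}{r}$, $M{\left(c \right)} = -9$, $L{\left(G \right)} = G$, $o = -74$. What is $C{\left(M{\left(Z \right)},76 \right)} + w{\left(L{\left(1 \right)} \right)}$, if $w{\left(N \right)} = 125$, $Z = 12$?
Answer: $\frac{12398}{99} \approx 125.23$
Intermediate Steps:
$C{\left(r,F \right)} = \frac{37}{33} + \frac{8}{r}$ ($C{\left(r,F \right)} = - \frac{74}{-66} + \frac{8}{r} = \left(-74\right) \left(- \frac{1}{66}\right) + \frac{8}{r} = \frac{37}{33} + \frac{8}{r}$)
$C{\left(M{\left(Z \right)},76 \right)} + w{\left(L{\left(1 \right)} \right)} = \left(\frac{37}{33} + \frac{8}{-9}\right) + 125 = \left(\frac{37}{33} + 8 \left(- \frac{1}{9}\right)\right) + 125 = \left(\frac{37}{33} - \frac{8}{9}\right) + 125 = \frac{23}{99} + 125 = \frac{12398}{99}$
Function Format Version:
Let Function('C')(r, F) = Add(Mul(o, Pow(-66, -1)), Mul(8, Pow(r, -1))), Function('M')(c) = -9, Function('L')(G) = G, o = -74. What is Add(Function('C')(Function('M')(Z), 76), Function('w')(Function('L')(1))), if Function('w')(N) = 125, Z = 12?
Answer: Rational(12398, 99) ≈ 125.23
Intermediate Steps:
Function('C')(r, F) = Add(Rational(37, 33), Mul(8, Pow(r, -1))) (Function('C')(r, F) = Add(Mul(-74, Pow(-66, -1)), Mul(8, Pow(r, -1))) = Add(Mul(-74, Rational(-1, 66)), Mul(8, Pow(r, -1))) = Add(Rational(37, 33), Mul(8, Pow(r, -1))))
Add(Function('C')(Function('M')(Z), 76), Function('w')(Function('L')(1))) = Add(Add(Rational(37, 33), Mul(8, Pow(-9, -1))), 125) = Add(Add(Rational(37, 33), Mul(8, Rational(-1, 9))), 125) = Add(Add(Rational(37, 33), Rational(-8, 9)), 125) = Add(Rational(23, 99), 125) = Rational(12398, 99)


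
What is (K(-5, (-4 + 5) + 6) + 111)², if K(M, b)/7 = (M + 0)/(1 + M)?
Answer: 229441/16 ≈ 14340.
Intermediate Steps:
K(M, b) = 7*M/(1 + M) (K(M, b) = 7*((M + 0)/(1 + M)) = 7*(M/(1 + M)) = 7*M/(1 + M))
(K(-5, (-4 + 5) + 6) + 111)² = (7*(-5)/(1 - 5) + 111)² = (7*(-5)/(-4) + 111)² = (7*(-5)*(-¼) + 111)² = (35/4 + 111)² = (479/4)² = 229441/16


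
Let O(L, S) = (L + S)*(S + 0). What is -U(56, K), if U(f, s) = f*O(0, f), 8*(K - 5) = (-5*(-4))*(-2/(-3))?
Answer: -175616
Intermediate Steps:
O(L, S) = S*(L + S) (O(L, S) = (L + S)*S = S*(L + S))
K = 20/3 (K = 5 + ((-5*(-4))*(-2/(-3)))/8 = 5 + (20*(-2*(-⅓)))/8 = 5 + (20*(⅔))/8 = 5 + (⅛)*(40/3) = 5 + 5/3 = 20/3 ≈ 6.6667)
U(f, s) = f³ (U(f, s) = f*(f*(0 + f)) = f*(f*f) = f*f² = f³)
-U(56, K) = -1*56³ = -1*175616 = -175616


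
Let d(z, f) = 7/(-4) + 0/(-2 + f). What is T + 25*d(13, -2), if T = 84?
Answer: 161/4 ≈ 40.250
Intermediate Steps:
d(z, f) = -7/4 (d(z, f) = 7*(-¼) + 0 = -7/4 + 0 = -7/4)
T + 25*d(13, -2) = 84 + 25*(-7/4) = 84 - 175/4 = 161/4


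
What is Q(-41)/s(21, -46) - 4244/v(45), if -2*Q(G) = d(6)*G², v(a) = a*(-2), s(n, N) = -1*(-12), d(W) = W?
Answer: -67157/180 ≈ -373.09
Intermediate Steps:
s(n, N) = 12
v(a) = -2*a
Q(G) = -3*G²
Q(-41)/s(21, -46) - 4244/v(45) = -3*(-41)²/12 - 4244/((-2*45)) = -3*1681*(1/12) - 4244/(-90) = -5043*1/12 - 4244*(-1/90) = -1681/4 + 2122/45 = -67157/180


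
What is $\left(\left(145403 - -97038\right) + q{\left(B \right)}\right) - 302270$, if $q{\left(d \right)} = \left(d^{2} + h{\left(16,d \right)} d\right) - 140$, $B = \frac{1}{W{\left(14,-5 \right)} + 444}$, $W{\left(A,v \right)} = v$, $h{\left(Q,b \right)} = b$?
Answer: $- \frac{11557285647}{192721} \approx -59969.0$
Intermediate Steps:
$B = \frac{1}{439}$ ($B = \frac{1}{-5 + 444} = \frac{1}{439} \approx 0.0022779$)
$q{\left(d \right)} = -140 + 2 d^{2}$ ($q{\left(d \right)} = \left(d^{2} + d d\right) - 140 = \left(d^{2} + d^{2}\right) - 140 = 2 d^{2} - 140 = -140 + 2 d^{2}$)
$\left(\left(145403 - -97038\right) + q{\left(B \right)}\right) - 302270 = \left(\left(145403 - -97038\right) - \left(140 - \frac{2}{192721}\right)\right) - 302270 = \left(\left(145403 + 97038\right) + \left(-140 + 2 \cdot \frac{1}{192721}\right)\right) - 302270 = \left(242441 + \left(-140 + \frac{2}{192721}\right)\right) - 302270 = \left(242441 - \frac{26980938}{192721}\right) - 302270 = \frac{46696491023}{192721} - 302270 = - \frac{11557285647}{192721}$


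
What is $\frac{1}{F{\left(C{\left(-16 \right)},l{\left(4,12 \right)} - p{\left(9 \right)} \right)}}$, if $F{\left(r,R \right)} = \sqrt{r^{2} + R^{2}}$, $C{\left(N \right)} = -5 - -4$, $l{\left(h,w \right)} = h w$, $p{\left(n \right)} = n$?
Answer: $\frac{\sqrt{1522}}{1522} \approx 0.025633$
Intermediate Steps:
$C{\left(N \right)} = -1$ ($C{\left(N \right)} = -5 + 4 = -1$)
$F{\left(r,R \right)} = \sqrt{R^{2} + r^{2}}$
$\frac{1}{F{\left(C{\left(-16 \right)},l{\left(4,12 \right)} - p{\left(9 \right)} \right)}} = \frac{1}{\sqrt{\left(4 \cdot 12 - 9\right)^{2} + \left(-1\right)^{2}}} = \frac{1}{\sqrt{\left(48 - 9\right)^{2} + 1}} = \frac{1}{\sqrt{39^{2} + 1}} = \frac{1}{\sqrt{1521 + 1}} = \frac{1}{\sqrt{1522}} = \frac{\sqrt{1522}}{1522}$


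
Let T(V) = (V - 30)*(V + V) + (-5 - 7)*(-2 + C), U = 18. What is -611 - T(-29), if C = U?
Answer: -3841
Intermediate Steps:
C = 18
T(V) = -192 + 2*V*(-30 + V) (T(V) = (V - 30)*(V + V) + (-5 - 7)*(-2 + 18) = (-30 + V)*(2*V) - 12*16 = 2*V*(-30 + V) - 192 = -192 + 2*V*(-30 + V))
-611 - T(-29) = -611 - (-192 - 60*(-29) + 2*(-29)²) = -611 - (-192 + 1740 + 2*841) = -611 - (-192 + 1740 + 1682) = -611 - 1*3230 = -611 - 3230 = -3841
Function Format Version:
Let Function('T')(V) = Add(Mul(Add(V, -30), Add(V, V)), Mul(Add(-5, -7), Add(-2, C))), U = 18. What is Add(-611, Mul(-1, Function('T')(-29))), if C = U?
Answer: -3841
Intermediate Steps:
C = 18
Function('T')(V) = Add(-192, Mul(2, V, Add(-30, V))) (Function('T')(V) = Add(Mul(Add(V, -30), Add(V, V)), Mul(Add(-5, -7), Add(-2, 18))) = Add(Mul(Add(-30, V), Mul(2, V)), Mul(-12, 16)) = Add(Mul(2, V, Add(-30, V)), -192) = Add(-192, Mul(2, V, Add(-30, V))))
Add(-611, Mul(-1, Function('T')(-29))) = Add(-611, Mul(-1, Add(-192, Mul(-60, -29), Mul(2, Pow(-29, 2))))) = Add(-611, Mul(-1, Add(-192, 1740, Mul(2, 841)))) = Add(-611, Mul(-1, Add(-192, 1740, 1682))) = Add(-611, Mul(-1, 3230)) = Add(-611, -3230) = -3841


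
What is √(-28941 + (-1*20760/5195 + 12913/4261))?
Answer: 2*I*√141815008650299054/4427179 ≈ 170.12*I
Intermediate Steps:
√(-28941 + (-1*20760/5195 + 12913/4261)) = √(-28941 + (-20760*1/5195 + 12913*(1/4261))) = √(-28941 + (-4152/1039 + 12913/4261)) = √(-28941 - 4275065/4427179) = √(-128131262504/4427179) = 2*I*√141815008650299054/4427179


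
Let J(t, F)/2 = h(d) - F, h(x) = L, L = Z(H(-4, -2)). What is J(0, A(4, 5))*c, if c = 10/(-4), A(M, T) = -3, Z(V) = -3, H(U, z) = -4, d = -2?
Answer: 0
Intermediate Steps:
L = -3
h(x) = -3
J(t, F) = -6 - 2*F (J(t, F) = 2*(-3 - F) = -6 - 2*F)
c = -5/2 (c = 10*(-¼) = -5/2 ≈ -2.5000)
J(0, A(4, 5))*c = (-6 - 2*(-3))*(-5/2) = (-6 + 6)*(-5/2) = 0*(-5/2) = 0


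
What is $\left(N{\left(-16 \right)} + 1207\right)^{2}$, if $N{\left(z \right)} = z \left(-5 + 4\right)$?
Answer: $1495729$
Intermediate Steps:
$N{\left(z \right)} = - z$ ($N{\left(z \right)} = z \left(-1\right) = - z$)
$\left(N{\left(-16 \right)} + 1207\right)^{2} = \left(\left(-1\right) \left(-16\right) + 1207\right)^{2} = \left(16 + 1207\right)^{2} = 1223^{2} = 1495729$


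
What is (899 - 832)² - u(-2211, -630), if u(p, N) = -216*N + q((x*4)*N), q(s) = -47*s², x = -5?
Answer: 7461588409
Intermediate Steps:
u(p, N) = -18800*N² - 216*N (u(p, N) = -216*N - 47*400*N² = -216*N - 18800*N² = -18800*N² - 216*N)
(899 - 832)² - u(-2211, -630) = (899 - 832)² - 8*(-630)*(-27 - 2350*(-630)) = 67² - 8*(-630)*(-27 + 1480500) = 4489 - 8*(-630)*1480473 = 4489 - 1*(-7461583920) = 4489 + 7461583920 = 7461588409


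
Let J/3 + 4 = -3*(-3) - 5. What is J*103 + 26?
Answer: 26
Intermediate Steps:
J = 0 (J = -12 + 3*(-3*(-3) - 5) = -12 + 3*(9 - 5) = -12 + 3*4 = -12 + 12 = 0)
J*103 + 26 = 0*103 + 26 = 0 + 26 = 26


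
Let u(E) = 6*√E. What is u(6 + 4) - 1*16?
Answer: -16 + 6*√10 ≈ 2.9737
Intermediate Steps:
u(6 + 4) - 1*16 = 6*√(6 + 4) - 1*16 = 6*√10 - 16 = -16 + 6*√10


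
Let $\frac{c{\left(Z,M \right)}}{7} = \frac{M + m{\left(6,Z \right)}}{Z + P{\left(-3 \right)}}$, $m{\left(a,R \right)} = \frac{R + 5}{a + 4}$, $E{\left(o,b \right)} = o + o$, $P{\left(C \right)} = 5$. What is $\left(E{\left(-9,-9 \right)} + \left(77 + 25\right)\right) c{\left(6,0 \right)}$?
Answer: $\frac{294}{5} \approx 58.8$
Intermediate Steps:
$E{\left(o,b \right)} = 2 o$
$m{\left(a,R \right)} = \frac{5 + R}{4 + a}$
$c{\left(Z,M \right)} = \frac{7 \left(\frac{1}{2} + M + \frac{Z}{10}\right)}{5 + Z}$ ($c{\left(Z,M \right)} = 7 \frac{M + \frac{5 + Z}{4 + 6}}{Z + 5} = 7 \frac{M + \frac{5 + Z}{10}}{5 + Z} = 7 \frac{M + \left(\frac{1}{2} + \frac{Z}{10}\right)}{5 + Z} = 7 \frac{\frac{1}{2} + M + \frac{Z}{10}}{5 + Z} = \frac{7 \left(\frac{1}{2} + M + \frac{Z}{10}\right)}{5 + Z}$)
$\left(E{\left(-9,-9 \right)} + \left(77 + 25\right)\right) c{\left(6,0 \right)} = \left(2 \left(-9\right) + \left(77 + 25\right)\right) \frac{7 \left(5 + 6 + 10 \cdot 0\right)}{10 \left(5 + 6\right)} = \left(-18 + 102\right) \frac{7 \left(5 + 6 + 0\right)}{10 \cdot 11} = 84 \cdot \frac{7}{10} \cdot \frac{1}{11} \cdot 11 = 84 \cdot \frac{7}{10} = \frac{294}{5}$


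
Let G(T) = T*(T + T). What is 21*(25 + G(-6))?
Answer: 2037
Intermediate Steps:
G(T) = 2*T**2 (G(T) = T*(2*T) = 2*T**2)
21*(25 + G(-6)) = 21*(25 + 2*(-6)**2) = 21*(25 + 2*36) = 21*(25 + 72) = 21*97 = 2037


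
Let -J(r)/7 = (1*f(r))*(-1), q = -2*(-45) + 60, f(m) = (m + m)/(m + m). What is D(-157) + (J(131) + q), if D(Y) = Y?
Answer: 0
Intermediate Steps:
f(m) = 1 (f(m) = (2*m)/((2*m)) = (2*m)*(1/(2*m)) = 1)
q = 150 (q = 90 + 60 = 150)
J(r) = 7 (J(r) = -7*1*1*(-1) = -7*(-1) = 7)
D(-157) + (J(131) + q) = -157 + (7 + 150) = -157 + 157 = 0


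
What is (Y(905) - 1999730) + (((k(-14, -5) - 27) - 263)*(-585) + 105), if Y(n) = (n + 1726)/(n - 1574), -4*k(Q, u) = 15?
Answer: -1630384383/892 ≈ -1.8278e+6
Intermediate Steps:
k(Q, u) = -15/4 (k(Q, u) = -1/4*15 = -15/4)
Y(n) = (1726 + n)/(-1574 + n)
(Y(905) - 1999730) + (((k(-14, -5) - 27) - 263)*(-585) + 105) = ((1726 + 905)/(-1574 + 905) - 1999730) + (((-15/4 - 27) - 263)*(-585) + 105) = (2631/(-669) - 1999730) + ((-123/4 - 263)*(-585) + 105) = (-1/669*2631 - 1999730) + (-1175/4*(-585) + 105) = (-877/223 - 1999730) + (687375/4 + 105) = -445940667/223 + 687795/4 = -1630384383/892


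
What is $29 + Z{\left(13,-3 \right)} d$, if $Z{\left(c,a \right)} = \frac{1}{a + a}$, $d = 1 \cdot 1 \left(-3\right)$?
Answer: $\frac{59}{2} \approx 29.5$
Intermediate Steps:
$d = -3$ ($d = 1 \left(-3\right) = -3$)
$Z{\left(c,a \right)} = \frac{1}{2 a}$
$29 + Z{\left(13,-3 \right)} d = 29 + \frac{1}{2 \left(-3\right)} \left(-3\right) = 29 + \frac{1}{2} \left(- \frac{1}{3}\right) \left(-3\right) = 29 - - \frac{1}{2} = 29 + \frac{1}{2} = \frac{59}{2}$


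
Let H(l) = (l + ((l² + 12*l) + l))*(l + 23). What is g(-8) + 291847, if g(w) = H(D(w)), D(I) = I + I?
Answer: 292071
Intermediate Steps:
D(I) = 2*I
H(l) = (23 + l)*(l² + 14*l) (H(l) = (l + (l² + 13*l))*(23 + l) = (l² + 14*l)*(23 + l) = (23 + l)*(l² + 14*l))
g(w) = 2*w*(322 + 4*w² + 74*w) (g(w) = (2*w)*(322 + (2*w)² + 37*(2*w)) = (2*w)*(322 + 4*w² + 74*w) = 2*w*(322 + 4*w² + 74*w))
g(-8) + 291847 = 4*(-8)*(161 + 2*(-8)² + 37*(-8)) + 291847 = 4*(-8)*(161 + 2*64 - 296) + 291847 = 4*(-8)*(161 + 128 - 296) + 291847 = 4*(-8)*(-7) + 291847 = 224 + 291847 = 292071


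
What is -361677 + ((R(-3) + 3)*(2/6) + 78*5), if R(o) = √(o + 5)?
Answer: -361286 + √2/3 ≈ -3.6129e+5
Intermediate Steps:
R(o) = √(5 + o)
-361677 + ((R(-3) + 3)*(2/6) + 78*5) = -361677 + ((√(5 - 3) + 3)*(2/6) + 78*5) = -361677 + ((√2 + 3)*(2*(⅙)) + 390) = -361677 + ((3 + √2)*(⅓) + 390) = -361677 + ((1 + √2/3) + 390) = -361677 + (391 + √2/3) = -361286 + √2/3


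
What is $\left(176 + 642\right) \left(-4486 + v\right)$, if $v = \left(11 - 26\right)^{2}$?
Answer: $-3485498$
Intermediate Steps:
$v = 225$ ($v = \left(-15\right)^{2} = 225$)
$\left(176 + 642\right) \left(-4486 + v\right) = \left(176 + 642\right) \left(-4486 + 225\right) = 818 \left(-4261\right) = -3485498$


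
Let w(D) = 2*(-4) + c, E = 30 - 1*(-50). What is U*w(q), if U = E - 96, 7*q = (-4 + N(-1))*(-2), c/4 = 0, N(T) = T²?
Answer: 128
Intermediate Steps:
c = 0 (c = 4*0 = 0)
E = 80 (E = 30 + 50 = 80)
q = 6/7 (q = ((-4 + (-1)²)*(-2))/7 = ((-4 + 1)*(-2))/7 = (-3*(-2))/7 = (⅐)*6 = 6/7 ≈ 0.85714)
w(D) = -8 (w(D) = 2*(-4) + 0 = -8 + 0 = -8)
U = -16 (U = 80 - 96 = -16)
U*w(q) = -16*(-8) = 128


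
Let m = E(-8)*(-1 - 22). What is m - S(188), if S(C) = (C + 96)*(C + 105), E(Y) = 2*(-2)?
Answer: -83120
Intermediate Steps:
E(Y) = -4
S(C) = (96 + C)*(105 + C)
m = 92 (m = -4*(-1 - 22) = -4*(-23) = 92)
m - S(188) = 92 - (10080 + 188**2 + 201*188) = 92 - (10080 + 35344 + 37788) = 92 - 1*83212 = 92 - 83212 = -83120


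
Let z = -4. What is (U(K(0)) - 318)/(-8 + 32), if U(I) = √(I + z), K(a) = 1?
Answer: -53/4 + I*√3/24 ≈ -13.25 + 0.072169*I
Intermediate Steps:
U(I) = √(-4 + I) (U(I) = √(I - 4) = √(-4 + I))
(U(K(0)) - 318)/(-8 + 32) = (√(-4 + 1) - 318)/(-8 + 32) = (√(-3) - 318)/24 = (I*√3 - 318)/24 = (-318 + I*√3)/24 = -53/4 + I*√3/24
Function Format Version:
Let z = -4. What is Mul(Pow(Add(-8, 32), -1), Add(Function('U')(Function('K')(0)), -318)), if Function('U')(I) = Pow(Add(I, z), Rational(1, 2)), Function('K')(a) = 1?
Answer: Add(Rational(-53, 4), Mul(Rational(1, 24), I, Pow(3, Rational(1, 2)))) ≈ Add(-13.250, Mul(0.072169, I))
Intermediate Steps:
Function('U')(I) = Pow(Add(-4, I), Rational(1, 2)) (Function('U')(I) = Pow(Add(I, -4), Rational(1, 2)) = Pow(Add(-4, I), Rational(1, 2)))
Mul(Pow(Add(-8, 32), -1), Add(Function('U')(Function('K')(0)), -318)) = Mul(Pow(Add(-8, 32), -1), Add(Pow(Add(-4, 1), Rational(1, 2)), -318)) = Mul(Pow(24, -1), Add(Pow(-3, Rational(1, 2)), -318)) = Mul(Rational(1, 24), Add(Mul(I, Pow(3, Rational(1, 2))), -318)) = Mul(Rational(1, 24), Add(-318, Mul(I, Pow(3, Rational(1, 2))))) = Add(Rational(-53, 4), Mul(Rational(1, 24), I, Pow(3, Rational(1, 2))))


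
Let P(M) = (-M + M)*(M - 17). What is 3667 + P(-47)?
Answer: 3667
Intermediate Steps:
P(M) = 0 (P(M) = 0*(-17 + M) = 0)
3667 + P(-47) = 3667 + 0 = 3667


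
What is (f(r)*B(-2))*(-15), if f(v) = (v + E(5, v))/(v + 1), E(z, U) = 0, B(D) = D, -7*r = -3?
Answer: 9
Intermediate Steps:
r = 3/7 (r = -1/7*(-3) = 3/7 ≈ 0.42857)
f(v) = v/(1 + v) (f(v) = (v + 0)/(v + 1) = v/(1 + v))
(f(r)*B(-2))*(-15) = ((3/(7*(1 + 3/7)))*(-2))*(-15) = ((3/(7*(10/7)))*(-2))*(-15) = (((3/7)*(7/10))*(-2))*(-15) = ((3/10)*(-2))*(-15) = -3/5*(-15) = 9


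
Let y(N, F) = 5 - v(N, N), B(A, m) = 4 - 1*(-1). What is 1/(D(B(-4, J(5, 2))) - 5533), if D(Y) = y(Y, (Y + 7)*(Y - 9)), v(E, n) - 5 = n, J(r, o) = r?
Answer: -1/5538 ≈ -0.00018057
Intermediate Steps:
v(E, n) = 5 + n
B(A, m) = 5 (B(A, m) = 4 + 1 = 5)
y(N, F) = -N (y(N, F) = 5 - (5 + N) = 5 + (-5 - N) = -N)
D(Y) = -Y
1/(D(B(-4, J(5, 2))) - 5533) = 1/(-1*5 - 5533) = 1/(-5 - 5533) = 1/(-5538) = -1/5538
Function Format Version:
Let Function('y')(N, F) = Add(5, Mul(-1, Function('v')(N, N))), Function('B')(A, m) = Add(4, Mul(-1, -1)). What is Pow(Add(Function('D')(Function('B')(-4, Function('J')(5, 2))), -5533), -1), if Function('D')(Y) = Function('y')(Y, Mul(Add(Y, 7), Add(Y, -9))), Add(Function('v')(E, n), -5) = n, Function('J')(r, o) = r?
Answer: Rational(-1, 5538) ≈ -0.00018057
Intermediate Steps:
Function('v')(E, n) = Add(5, n)
Function('B')(A, m) = 5 (Function('B')(A, m) = Add(4, 1) = 5)
Function('y')(N, F) = Mul(-1, N) (Function('y')(N, F) = Add(5, Mul(-1, Add(5, N))) = Add(5, Add(-5, Mul(-1, N))) = Mul(-1, N))
Function('D')(Y) = Mul(-1, Y)
Pow(Add(Function('D')(Function('B')(-4, Function('J')(5, 2))), -5533), -1) = Pow(Add(Mul(-1, 5), -5533), -1) = Pow(Add(-5, -5533), -1) = Pow(-5538, -1) = Rational(-1, 5538)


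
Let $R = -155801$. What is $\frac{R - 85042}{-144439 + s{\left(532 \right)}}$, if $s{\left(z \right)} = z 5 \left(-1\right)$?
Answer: $\frac{80281}{49033} \approx 1.6373$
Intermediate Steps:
$s{\left(z \right)} = - 5 z$ ($s{\left(z \right)} = 5 z \left(-1\right) = - 5 z$)
$\frac{R - 85042}{-144439 + s{\left(532 \right)}} = \frac{-155801 - 85042}{-144439 - 2660} = - \frac{240843}{-144439 - 2660} = - \frac{240843}{-147099} = \left(-240843\right) \left(- \frac{1}{147099}\right) = \frac{80281}{49033}$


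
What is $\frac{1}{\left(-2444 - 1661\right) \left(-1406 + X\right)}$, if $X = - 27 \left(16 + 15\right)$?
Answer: $\frac{1}{9207515} \approx 1.0861 \cdot 10^{-7}$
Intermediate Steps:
$X = -837$ ($X = \left(-27\right) 31 = -837$)
$\frac{1}{\left(-2444 - 1661\right) \left(-1406 + X\right)} = \frac{1}{\left(-2444 - 1661\right) \left(-1406 - 837\right)} = \frac{1}{\left(-4105\right) \left(-2243\right)} = \frac{1}{9207515}$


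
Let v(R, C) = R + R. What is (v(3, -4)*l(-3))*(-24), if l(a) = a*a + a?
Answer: -864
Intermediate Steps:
v(R, C) = 2*R
l(a) = a + a² (l(a) = a² + a = a + a²)
(v(3, -4)*l(-3))*(-24) = ((2*3)*(-3*(1 - 3)))*(-24) = (6*(-3*(-2)))*(-24) = (6*6)*(-24) = 36*(-24) = -864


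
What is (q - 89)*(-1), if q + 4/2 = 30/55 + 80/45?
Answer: 8779/99 ≈ 88.677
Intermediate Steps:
q = 32/99 (q = -2 + (30/55 + 80/45) = -2 + (30*(1/55) + 80*(1/45)) = -2 + (6/11 + 16/9) = -2 + 230/99 = 32/99 ≈ 0.32323)
(q - 89)*(-1) = (32/99 - 89)*(-1) = -8779/99*(-1) = 8779/99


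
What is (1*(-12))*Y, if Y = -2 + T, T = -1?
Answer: 36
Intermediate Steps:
Y = -3 (Y = -2 - 1 = -3)
(1*(-12))*Y = (1*(-12))*(-3) = -12*(-3) = 36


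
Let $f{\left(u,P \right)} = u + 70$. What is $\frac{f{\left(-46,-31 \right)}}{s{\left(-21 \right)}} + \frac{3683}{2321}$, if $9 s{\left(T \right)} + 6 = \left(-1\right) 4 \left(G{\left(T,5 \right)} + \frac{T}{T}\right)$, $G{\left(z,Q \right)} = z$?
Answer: $\frac{386939}{85877} \approx 4.5057$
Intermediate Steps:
$f{\left(u,P \right)} = 70 + u$
$s{\left(T \right)} = - \frac{10}{9} - \frac{4 T}{9}$ ($s{\left(T \right)} = - \frac{2}{3} + \frac{\left(-1\right) 4 \left(T + \frac{T}{T}\right)}{9} = - \frac{2}{3} + \frac{\left(-4\right) \left(T + 1\right)}{9} = - \frac{2}{3} + \frac{\left(-4\right) \left(1 + T\right)}{9} = - \frac{2}{3} + \frac{-4 - 4 T}{9} = - \frac{2}{3} - \left(\frac{4}{9} + \frac{4 T}{9}\right) = - \frac{10}{9} - \frac{4 T}{9}$)
$\frac{f{\left(-46,-31 \right)}}{s{\left(-21 \right)}} + \frac{3683}{2321} = \frac{70 - 46}{- \frac{10}{9} - - \frac{28}{3}} + \frac{3683}{2321} = \frac{24}{- \frac{10}{9} + \frac{28}{3}} + 3683 \cdot \frac{1}{2321} = \frac{24}{\frac{74}{9}} + \frac{3683}{2321} = 24 \cdot \frac{9}{74} + \frac{3683}{2321} = \frac{108}{37} + \frac{3683}{2321} = \frac{386939}{85877}$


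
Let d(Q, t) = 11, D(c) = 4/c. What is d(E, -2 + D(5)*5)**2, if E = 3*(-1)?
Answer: 121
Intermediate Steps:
E = -3
d(E, -2 + D(5)*5)**2 = 11**2 = 121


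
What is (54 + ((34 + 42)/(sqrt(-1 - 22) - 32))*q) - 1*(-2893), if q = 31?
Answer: 3010117/1047 - 2356*I*sqrt(23)/1047 ≈ 2875.0 - 10.792*I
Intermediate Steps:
(54 + ((34 + 42)/(sqrt(-1 - 22) - 32))*q) - 1*(-2893) = (54 + ((34 + 42)/(sqrt(-1 - 22) - 32))*31) - 1*(-2893) = (54 + (76/(sqrt(-23) - 32))*31) + 2893 = (54 + (76/(I*sqrt(23) - 32))*31) + 2893 = (54 + (76/(-32 + I*sqrt(23)))*31) + 2893 = (54 + 2356/(-32 + I*sqrt(23))) + 2893 = 2947 + 2356/(-32 + I*sqrt(23))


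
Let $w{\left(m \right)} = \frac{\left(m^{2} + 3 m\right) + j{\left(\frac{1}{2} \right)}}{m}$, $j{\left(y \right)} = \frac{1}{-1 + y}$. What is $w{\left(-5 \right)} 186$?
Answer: $- \frac{1488}{5} \approx -297.6$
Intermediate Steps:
$w{\left(m \right)} = \frac{-2 + m^{2} + 3 m}{m}$ ($w{\left(m \right)} = \frac{\left(m^{2} + 3 m\right) + \frac{1}{-1 + \frac{1}{2}}}{m} = \frac{\left(m^{2} + 3 m\right) + \frac{1}{- \frac{1}{2}}}{m} = \frac{\left(m^{2} + 3 m\right) - 2}{m} = \frac{-2 + m^{2} + 3 m}{m}$)
$w{\left(-5 \right)} 186 = \left(3 - 5 - \frac{2}{-5}\right) 186 = \left(3 - 5 - - \frac{2}{5}\right) 186 = \left(3 - 5 + \frac{2}{5}\right) 186 = \left(- \frac{8}{5}\right) 186 = - \frac{1488}{5}$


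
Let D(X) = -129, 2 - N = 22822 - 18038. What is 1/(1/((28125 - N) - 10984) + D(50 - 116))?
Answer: -21923/2828066 ≈ -0.0077519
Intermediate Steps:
N = -4782 (N = 2 - (22822 - 18038) = 2 - 1*4784 = 2 - 4784 = -4782)
1/(1/((28125 - N) - 10984) + D(50 - 116)) = 1/(1/((28125 - 1*(-4782)) - 10984) - 129) = 1/(1/((28125 + 4782) - 10984) - 129) = 1/(1/(32907 - 10984) - 129) = 1/(1/21923 - 129) = 1/(-2828066/21923) = -21923/2828066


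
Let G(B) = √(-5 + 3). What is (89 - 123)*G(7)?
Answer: -34*I*√2 ≈ -48.083*I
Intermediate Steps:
G(B) = I*√2 (G(B) = √(-2) = I*√2)
(89 - 123)*G(7) = (89 - 123)*(I*√2) = -34*I*√2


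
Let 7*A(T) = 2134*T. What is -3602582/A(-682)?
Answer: 12609037/727694 ≈ 17.327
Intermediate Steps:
A(T) = 2134*T/7 (A(T) = (2134*T)/7 = 2134*T/7)
-3602582/A(-682) = -3602582/((2134/7)*(-682)) = -3602582/(-1455388/7) = -3602582*(-7/1455388) = 12609037/727694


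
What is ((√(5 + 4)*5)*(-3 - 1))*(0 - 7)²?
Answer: -2940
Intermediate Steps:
((√(5 + 4)*5)*(-3 - 1))*(0 - 7)² = ((√9*5)*(-4))*(-7)² = ((3*5)*(-4))*49 = (15*(-4))*49 = -60*49 = -2940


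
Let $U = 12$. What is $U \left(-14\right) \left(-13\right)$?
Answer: $2184$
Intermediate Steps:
$U \left(-14\right) \left(-13\right) = 12 \left(-14\right) \left(-13\right) = \left(-168\right) \left(-13\right) = 2184$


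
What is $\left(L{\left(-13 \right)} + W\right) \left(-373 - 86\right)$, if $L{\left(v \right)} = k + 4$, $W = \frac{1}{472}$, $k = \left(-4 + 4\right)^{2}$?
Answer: $- \frac{867051}{472} \approx -1837.0$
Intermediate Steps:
$k = 0$ ($k = 0^{2} = 0$)
$W = \frac{1}{472} \approx 0.0021186$
$L{\left(v \right)} = 4$ ($L{\left(v \right)} = 0 + 4 = 4$)
$\left(L{\left(-13 \right)} + W\right) \left(-373 - 86\right) = \left(4 + \frac{1}{472}\right) \left(-373 - 86\right) = \frac{1889}{472} \left(-459\right) = - \frac{867051}{472}$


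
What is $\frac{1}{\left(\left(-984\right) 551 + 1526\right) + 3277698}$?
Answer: $\frac{1}{2737040} \approx 3.6536 \cdot 10^{-7}$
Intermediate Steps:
$\frac{1}{\left(\left(-984\right) 551 + 1526\right) + 3277698} = \frac{1}{\left(-542184 + 1526\right) + 3277698} = \frac{1}{-540658 + 3277698} = \frac{1}{2737040}$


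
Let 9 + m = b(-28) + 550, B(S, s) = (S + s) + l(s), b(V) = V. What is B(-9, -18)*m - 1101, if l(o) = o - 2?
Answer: -25212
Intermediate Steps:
l(o) = -2 + o
B(S, s) = -2 + S + 2*s (B(S, s) = (S + s) + (-2 + s) = -2 + S + 2*s)
m = 513 (m = -9 + (-28 + 550) = -9 + 522 = 513)
B(-9, -18)*m - 1101 = (-2 - 9 + 2*(-18))*513 - 1101 = (-2 - 9 - 36)*513 - 1101 = -47*513 - 1101 = -24111 - 1101 = -25212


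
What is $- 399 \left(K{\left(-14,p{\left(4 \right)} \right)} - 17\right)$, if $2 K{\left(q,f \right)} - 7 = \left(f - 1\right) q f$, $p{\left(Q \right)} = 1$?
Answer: $\frac{10773}{2} \approx 5386.5$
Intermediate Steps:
$K{\left(q,f \right)} = \frac{7}{2} + \frac{f q \left(-1 + f\right)}{2}$ ($K{\left(q,f \right)} = \frac{7}{2} + \frac{\left(f - 1\right) q f}{2} = \frac{7}{2} + \frac{\left(-1 + f\right) q f}{2} = \frac{7}{2} + \frac{q \left(-1 + f\right) f}{2} = \frac{7}{2} + \frac{f q \left(-1 + f\right)}{2}$)
$- 399 \left(K{\left(-14,p{\left(4 \right)} \right)} - 17\right) = - 399 \left(\left(\frac{7}{2} + \frac{1}{2} \left(-14\right) 1^{2} - \frac{1}{2} \left(-14\right)\right) - 17\right) = - 399 \left(\left(\frac{7}{2} + \frac{1}{2} \left(-14\right) 1 + 7\right) - 17\right) = - 399 \left(\left(\frac{7}{2} - 7 + 7\right) - 17\right) = - 399 \left(\frac{7}{2} - 17\right) = \left(-399\right) \left(- \frac{27}{2}\right) = \frac{10773}{2}$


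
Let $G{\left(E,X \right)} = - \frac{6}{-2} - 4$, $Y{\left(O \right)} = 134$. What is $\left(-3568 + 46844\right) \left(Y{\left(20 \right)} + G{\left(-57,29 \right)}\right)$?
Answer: $5755708$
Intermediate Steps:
$G{\left(E,X \right)} = -1$ ($G{\left(E,X \right)} = - \frac{6 \left(-1\right)}{2} - 4 = \left(-1\right) \left(-3\right) - 4 = 3 - 4 = -1$)
$\left(-3568 + 46844\right) \left(Y{\left(20 \right)} + G{\left(-57,29 \right)}\right) = \left(-3568 + 46844\right) \left(134 - 1\right) = 43276 \cdot 133 = 5755708$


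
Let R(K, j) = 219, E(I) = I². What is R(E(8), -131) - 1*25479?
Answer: -25260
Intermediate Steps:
R(E(8), -131) - 1*25479 = 219 - 1*25479 = 219 - 25479 = -25260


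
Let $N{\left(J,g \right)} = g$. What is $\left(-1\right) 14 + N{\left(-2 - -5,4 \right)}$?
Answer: $-10$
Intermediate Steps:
$\left(-1\right) 14 + N{\left(-2 - -5,4 \right)} = \left(-1\right) 14 + 4 = -14 + 4 = -10$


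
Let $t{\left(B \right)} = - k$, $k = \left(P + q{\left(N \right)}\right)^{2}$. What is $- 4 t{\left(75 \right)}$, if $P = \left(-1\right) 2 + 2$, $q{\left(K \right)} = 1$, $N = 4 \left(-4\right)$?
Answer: $4$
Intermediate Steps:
$N = -16$
$P = 0$ ($P = -2 + 2 = 0$)
$k = 1$ ($k = \left(0 + 1\right)^{2} = 1^{2} = 1$)
$t{\left(B \right)} = -1$ ($t{\left(B \right)} = \left(-1\right) 1 = -1$)
$- 4 t{\left(75 \right)} = \left(-4\right) \left(-1\right) = 4$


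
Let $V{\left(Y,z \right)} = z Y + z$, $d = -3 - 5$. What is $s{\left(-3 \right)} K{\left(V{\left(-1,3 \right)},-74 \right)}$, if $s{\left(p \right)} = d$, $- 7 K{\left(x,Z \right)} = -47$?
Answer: $- \frac{376}{7} \approx -53.714$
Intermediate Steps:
$d = -8$ ($d = -3 - 5 = -8$)
$V{\left(Y,z \right)} = z + Y z$ ($V{\left(Y,z \right)} = Y z + z = z + Y z$)
$K{\left(x,Z \right)} = \frac{47}{7}$ ($K{\left(x,Z \right)} = \left(- \frac{1}{7}\right) \left(-47\right) = \frac{47}{7}$)
$s{\left(p \right)} = -8$
$s{\left(-3 \right)} K{\left(V{\left(-1,3 \right)},-74 \right)} = \left(-8\right) \frac{47}{7} = - \frac{376}{7}$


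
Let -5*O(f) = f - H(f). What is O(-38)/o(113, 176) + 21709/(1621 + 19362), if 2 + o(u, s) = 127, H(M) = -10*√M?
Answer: 14365479/13114375 - 2*I*√38/125 ≈ 1.0954 - 0.098631*I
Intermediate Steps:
o(u, s) = 125 (o(u, s) = -2 + 127 = 125)
O(f) = -2*√f - f/5 (O(f) = -(f - (-10)*√f)/5 = -(f + 10*√f)/5 = -2*√f - f/5)
O(-38)/o(113, 176) + 21709/(1621 + 19362) = (-2*I*√38 - ⅕*(-38))/125 + 21709/(1621 + 19362) = (-2*I*√38 + 38/5)*(1/125) + 21709/20983 = (-2*I*√38 + 38/5)*(1/125) + 21709*(1/20983) = (38/5 - 2*I*√38)*(1/125) + 21709/20983 = (38/625 - 2*I*√38/125) + 21709/20983 = 14365479/13114375 - 2*I*√38/125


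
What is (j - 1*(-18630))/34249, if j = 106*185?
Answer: 38240/34249 ≈ 1.1165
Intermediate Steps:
j = 19610
(j - 1*(-18630))/34249 = (19610 - 1*(-18630))/34249 = (19610 + 18630)*(1/34249) = 38240*(1/34249) = 38240/34249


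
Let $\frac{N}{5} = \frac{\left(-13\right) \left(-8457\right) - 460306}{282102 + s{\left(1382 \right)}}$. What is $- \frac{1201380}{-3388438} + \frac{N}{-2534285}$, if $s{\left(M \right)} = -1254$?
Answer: $\frac{85508679781207775}{241171693003451184} \approx 0.35456$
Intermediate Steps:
$N = - \frac{1751825}{280848}$ ($N = 5 \frac{\left(-13\right) \left(-8457\right) - 460306}{282102 - 1254} = 5 \frac{109941 - 460306}{280848} = 5 \left(\left(-350365\right) \frac{1}{280848}\right) = 5 \left(- \frac{350365}{280848}\right) = - \frac{1751825}{280848} \approx -6.2376$)
$- \frac{1201380}{-3388438} + \frac{N}{-2534285} = - \frac{1201380}{-3388438} - \frac{1751825}{280848 \left(-2534285\right)} = \left(-1201380\right) \left(- \frac{1}{3388438}\right) - - \frac{350365}{142349774736} = \frac{600690}{1694219} + \frac{350365}{142349774736} = \frac{85508679781207775}{241171693003451184}$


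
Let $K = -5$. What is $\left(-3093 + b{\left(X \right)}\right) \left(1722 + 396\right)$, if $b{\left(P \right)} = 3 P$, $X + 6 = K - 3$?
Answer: $-6639930$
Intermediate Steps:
$X = -14$ ($X = -6 - 8 = -14$)
$\left(-3093 + b{\left(X \right)}\right) \left(1722 + 396\right) = \left(-3093 + 3 \left(-14\right)\right) \left(1722 + 396\right) = \left(-3093 - 42\right) 2118 = \left(-3135\right) 2118 = -6639930$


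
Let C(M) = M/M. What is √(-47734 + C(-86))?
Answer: I*√47733 ≈ 218.48*I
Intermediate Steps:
C(M) = 1
√(-47734 + C(-86)) = √(-47734 + 1) = √(-47733) = I*√47733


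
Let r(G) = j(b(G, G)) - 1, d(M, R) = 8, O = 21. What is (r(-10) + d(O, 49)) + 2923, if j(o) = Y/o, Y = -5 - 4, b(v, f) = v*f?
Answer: 292991/100 ≈ 2929.9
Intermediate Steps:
b(v, f) = f*v
Y = -9
j(o) = -9/o
r(G) = -1 - 9/G² (r(G) = -9/G² - 1 = -1 - 9/G²)
(r(-10) + d(O, 49)) + 2923 = ((-1 - 9/(-10)²) + 8) + 2923 = ((-1 - 9*1/100) + 8) + 2923 = ((-1 - 9/100) + 8) + 2923 = (-109/100 + 8) + 2923 = 691/100 + 2923 = 292991/100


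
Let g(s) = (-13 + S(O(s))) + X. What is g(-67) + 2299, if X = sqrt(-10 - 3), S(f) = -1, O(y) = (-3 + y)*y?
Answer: 2285 + I*sqrt(13) ≈ 2285.0 + 3.6056*I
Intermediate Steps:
O(y) = y*(-3 + y)
X = I*sqrt(13) (X = sqrt(-13) = I*sqrt(13) ≈ 3.6056*I)
g(s) = -14 + I*sqrt(13) (g(s) = (-13 - 1) + I*sqrt(13) = -14 + I*sqrt(13))
g(-67) + 2299 = (-14 + I*sqrt(13)) + 2299 = 2285 + I*sqrt(13)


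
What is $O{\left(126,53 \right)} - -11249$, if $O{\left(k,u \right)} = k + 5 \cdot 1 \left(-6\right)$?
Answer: $11345$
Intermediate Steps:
$O{\left(k,u \right)} = -30 + k$ ($O{\left(k,u \right)} = k + 5 \left(-6\right) = k - 30 = -30 + k$)
$O{\left(126,53 \right)} - -11249 = \left(-30 + 126\right) - -11249 = 96 + 11249 = 11345$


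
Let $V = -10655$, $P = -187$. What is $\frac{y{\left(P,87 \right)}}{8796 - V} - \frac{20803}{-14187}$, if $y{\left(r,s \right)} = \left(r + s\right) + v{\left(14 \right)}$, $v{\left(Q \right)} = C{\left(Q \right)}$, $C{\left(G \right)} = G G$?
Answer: $\frac{406001105}{275951337} \approx 1.4713$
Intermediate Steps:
$C{\left(G \right)} = G^{2}$
$v{\left(Q \right)} = Q^{2}$
$y{\left(r,s \right)} = 196 + r + s$ ($y{\left(r,s \right)} = \left(r + s\right) + 14^{2} = \left(r + s\right) + 196 = 196 + r + s$)
$\frac{y{\left(P,87 \right)}}{8796 - V} - \frac{20803}{-14187} = \frac{196 - 187 + 87}{8796 - -10655} - \frac{20803}{-14187} = \frac{96}{8796 + 10655} - - \frac{20803}{14187} = \frac{96}{19451} + \frac{20803}{14187} = \frac{406001105}{275951337}$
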